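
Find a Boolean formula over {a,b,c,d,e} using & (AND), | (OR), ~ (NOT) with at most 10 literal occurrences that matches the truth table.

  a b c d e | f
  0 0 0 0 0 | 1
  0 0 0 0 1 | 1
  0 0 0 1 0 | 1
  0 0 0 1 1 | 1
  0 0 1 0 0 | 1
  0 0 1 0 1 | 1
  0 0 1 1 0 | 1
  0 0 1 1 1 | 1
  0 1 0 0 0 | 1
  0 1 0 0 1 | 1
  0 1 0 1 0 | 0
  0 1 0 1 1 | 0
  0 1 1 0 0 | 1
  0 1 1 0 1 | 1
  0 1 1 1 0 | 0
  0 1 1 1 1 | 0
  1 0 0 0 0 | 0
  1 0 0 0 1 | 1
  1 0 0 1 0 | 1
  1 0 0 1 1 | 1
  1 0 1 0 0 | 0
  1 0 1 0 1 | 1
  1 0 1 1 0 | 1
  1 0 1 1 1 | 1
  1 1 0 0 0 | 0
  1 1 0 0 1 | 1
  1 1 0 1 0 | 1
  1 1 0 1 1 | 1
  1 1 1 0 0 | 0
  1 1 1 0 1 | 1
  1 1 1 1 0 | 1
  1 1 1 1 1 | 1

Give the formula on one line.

(((~a | e) | d) & (~b | (b & (~d | a))))

  ~a = 11111111111111110000000000000000
  (~a | e) = 11111111111111110101010101010101
  ((~a | e) | d) = 11111111111111110111011101110111
  ~b = 11111111000000001111111100000000
  ~d = 11001100110011001100110011001100
  (~d | a) = 11001100110011001111111111111111
  (b & (~d | a)) = 00000000110011000000000011111111
  (~b | (b & (~d | a))) = 11111111110011001111111111111111
  (((~a | e) | d) & (~b | (b & (~d | a)))) = 11111111110011000111011101110111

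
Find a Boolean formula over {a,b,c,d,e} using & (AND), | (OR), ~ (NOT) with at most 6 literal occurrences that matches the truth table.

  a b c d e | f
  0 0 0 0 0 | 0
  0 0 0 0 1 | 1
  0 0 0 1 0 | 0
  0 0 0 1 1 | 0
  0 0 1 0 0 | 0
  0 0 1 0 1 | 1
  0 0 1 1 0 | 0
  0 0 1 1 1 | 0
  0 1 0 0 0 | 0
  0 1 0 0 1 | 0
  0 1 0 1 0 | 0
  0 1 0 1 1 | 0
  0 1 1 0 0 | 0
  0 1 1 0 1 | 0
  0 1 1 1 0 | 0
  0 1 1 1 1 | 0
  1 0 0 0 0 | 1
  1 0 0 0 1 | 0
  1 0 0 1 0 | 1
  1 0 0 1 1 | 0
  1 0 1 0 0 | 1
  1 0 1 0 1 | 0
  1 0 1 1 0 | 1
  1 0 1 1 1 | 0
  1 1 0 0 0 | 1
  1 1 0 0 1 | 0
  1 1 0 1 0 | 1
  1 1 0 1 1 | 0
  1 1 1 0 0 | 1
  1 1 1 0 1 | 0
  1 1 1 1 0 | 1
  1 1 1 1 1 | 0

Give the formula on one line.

((((~b & ~d) & ~a) & e) | (a & ~e))

  ~b = 11111111000000001111111100000000
  ~d = 11001100110011001100110011001100
  (~b & ~d) = 11001100000000001100110000000000
  ~a = 11111111111111110000000000000000
  ((~b & ~d) & ~a) = 11001100000000000000000000000000
  (((~b & ~d) & ~a) & e) = 01000100000000000000000000000000
  ~e = 10101010101010101010101010101010
  (a & ~e) = 00000000000000001010101010101010
  ((((~b & ~d) & ~a) & e) | (a & ~e)) = 01000100000000001010101010101010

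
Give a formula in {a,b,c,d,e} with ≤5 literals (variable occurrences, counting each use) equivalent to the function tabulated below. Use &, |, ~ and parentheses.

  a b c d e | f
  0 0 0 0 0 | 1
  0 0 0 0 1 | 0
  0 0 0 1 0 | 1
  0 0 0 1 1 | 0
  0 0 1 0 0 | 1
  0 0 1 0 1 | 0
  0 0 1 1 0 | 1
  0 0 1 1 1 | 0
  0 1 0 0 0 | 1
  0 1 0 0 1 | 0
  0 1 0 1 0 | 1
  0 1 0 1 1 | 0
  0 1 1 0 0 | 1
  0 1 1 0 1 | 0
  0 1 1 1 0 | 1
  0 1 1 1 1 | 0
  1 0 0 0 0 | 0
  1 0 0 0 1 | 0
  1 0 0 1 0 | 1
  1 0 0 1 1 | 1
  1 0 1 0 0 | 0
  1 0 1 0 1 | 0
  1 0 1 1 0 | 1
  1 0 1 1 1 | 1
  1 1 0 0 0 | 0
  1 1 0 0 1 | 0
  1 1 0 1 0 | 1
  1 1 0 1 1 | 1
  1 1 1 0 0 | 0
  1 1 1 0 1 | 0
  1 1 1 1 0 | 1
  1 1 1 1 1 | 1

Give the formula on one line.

((a & d) | (~e & ~a))

  (a & d) = 00000000000000000011001100110011
  ~e = 10101010101010101010101010101010
  ~a = 11111111111111110000000000000000
  (~e & ~a) = 10101010101010100000000000000000
  ((a & d) | (~e & ~a)) = 10101010101010100011001100110011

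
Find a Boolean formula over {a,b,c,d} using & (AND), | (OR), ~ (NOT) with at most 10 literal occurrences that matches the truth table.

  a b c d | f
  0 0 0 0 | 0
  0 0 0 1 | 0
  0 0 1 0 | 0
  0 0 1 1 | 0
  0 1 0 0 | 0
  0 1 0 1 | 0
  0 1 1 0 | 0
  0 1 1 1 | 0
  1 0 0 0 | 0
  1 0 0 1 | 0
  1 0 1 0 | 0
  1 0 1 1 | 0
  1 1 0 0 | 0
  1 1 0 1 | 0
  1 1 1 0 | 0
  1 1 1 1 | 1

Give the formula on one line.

((((b | ~c) | ((b | c) & ~a)) & (c & (~b | d))) & a)

  ~c = 1100110011001100
  (b | ~c) = 1100111111001111
  (b | c) = 0011111100111111
  ~a = 1111111100000000
  ((b | c) & ~a) = 0011111100000000
  ((b | ~c) | ((b | c) & ~a)) = 1111111111001111
  ~b = 1111000011110000
  (~b | d) = 1111010111110101
  (c & (~b | d)) = 0011000100110001
  (((b | ~c) | ((b | c) & ~a)) & (c & (~b | d))) = 0011000100000001
  ((((b | ~c) | ((b | c) & ~a)) & (c & (~b | d))) & a) = 0000000000000001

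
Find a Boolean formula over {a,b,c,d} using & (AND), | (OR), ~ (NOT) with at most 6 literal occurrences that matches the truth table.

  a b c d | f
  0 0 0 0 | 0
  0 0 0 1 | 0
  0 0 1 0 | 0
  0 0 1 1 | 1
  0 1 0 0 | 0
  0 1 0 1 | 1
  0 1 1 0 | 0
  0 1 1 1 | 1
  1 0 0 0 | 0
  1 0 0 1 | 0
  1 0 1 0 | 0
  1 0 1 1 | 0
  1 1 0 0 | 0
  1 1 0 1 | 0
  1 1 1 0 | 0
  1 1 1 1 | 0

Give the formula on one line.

  ~a = 1111111100000000
  (b & d) = 0000010100000101
  (c | (b & d)) = 0011011100110111
  (d & (c | (b & d))) = 0001010100010101
  (~a & (d & (c | (b & d)))) = 0001010100000000

(~a & (d & (c | (b & d))))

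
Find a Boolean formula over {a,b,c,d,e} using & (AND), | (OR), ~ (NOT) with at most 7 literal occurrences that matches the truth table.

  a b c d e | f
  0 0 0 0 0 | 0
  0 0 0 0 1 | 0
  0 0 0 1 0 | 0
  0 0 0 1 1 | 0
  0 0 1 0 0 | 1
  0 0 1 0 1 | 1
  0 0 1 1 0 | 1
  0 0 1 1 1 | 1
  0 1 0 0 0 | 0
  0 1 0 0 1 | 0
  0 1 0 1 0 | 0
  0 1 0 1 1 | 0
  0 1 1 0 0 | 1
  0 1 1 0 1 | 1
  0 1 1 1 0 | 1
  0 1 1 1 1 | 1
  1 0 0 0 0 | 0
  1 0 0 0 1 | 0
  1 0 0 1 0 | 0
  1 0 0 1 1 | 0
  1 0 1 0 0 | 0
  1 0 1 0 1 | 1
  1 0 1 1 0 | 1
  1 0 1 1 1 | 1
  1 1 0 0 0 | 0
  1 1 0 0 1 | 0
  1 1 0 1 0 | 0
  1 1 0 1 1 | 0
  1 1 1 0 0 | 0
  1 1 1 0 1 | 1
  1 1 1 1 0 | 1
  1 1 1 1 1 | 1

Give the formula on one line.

  ~a = 11111111111111110000000000000000
  (~a | e) = 11111111111111110101010101010101
  (d | (~a | e)) = 11111111111111110111011101110111
  ((d | (~a | e)) & c) = 00001111000011110000011100000111

((d | (~a | e)) & c)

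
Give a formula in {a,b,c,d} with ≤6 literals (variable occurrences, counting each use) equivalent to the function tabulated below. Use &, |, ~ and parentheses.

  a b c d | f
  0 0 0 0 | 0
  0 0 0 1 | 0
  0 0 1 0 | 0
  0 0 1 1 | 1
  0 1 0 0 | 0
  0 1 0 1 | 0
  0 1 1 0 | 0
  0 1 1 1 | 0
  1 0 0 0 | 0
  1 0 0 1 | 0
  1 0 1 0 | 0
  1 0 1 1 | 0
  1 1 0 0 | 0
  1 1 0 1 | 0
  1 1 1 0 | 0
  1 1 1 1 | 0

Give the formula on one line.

(d & ((~b & c) & (~b & ~a)))

  ~b = 1111000011110000
  (~b & c) = 0011000000110000
  ~a = 1111111100000000
  (~b & ~a) = 1111000000000000
  ((~b & c) & (~b & ~a)) = 0011000000000000
  (d & ((~b & c) & (~b & ~a))) = 0001000000000000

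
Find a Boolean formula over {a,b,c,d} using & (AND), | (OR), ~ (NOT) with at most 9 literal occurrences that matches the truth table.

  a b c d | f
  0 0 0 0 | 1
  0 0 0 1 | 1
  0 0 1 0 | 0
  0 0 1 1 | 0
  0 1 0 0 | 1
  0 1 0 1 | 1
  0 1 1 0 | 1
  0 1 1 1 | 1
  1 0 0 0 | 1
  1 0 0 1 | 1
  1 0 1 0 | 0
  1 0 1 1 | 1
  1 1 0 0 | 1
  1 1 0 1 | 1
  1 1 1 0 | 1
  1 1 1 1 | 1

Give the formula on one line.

(((c & b) | ~c) | (d & (a & c)))

  (c & b) = 0000001100000011
  ~c = 1100110011001100
  ((c & b) | ~c) = 1100111111001111
  (a & c) = 0000000000110011
  (d & (a & c)) = 0000000000010001
  (((c & b) | ~c) | (d & (a & c))) = 1100111111011111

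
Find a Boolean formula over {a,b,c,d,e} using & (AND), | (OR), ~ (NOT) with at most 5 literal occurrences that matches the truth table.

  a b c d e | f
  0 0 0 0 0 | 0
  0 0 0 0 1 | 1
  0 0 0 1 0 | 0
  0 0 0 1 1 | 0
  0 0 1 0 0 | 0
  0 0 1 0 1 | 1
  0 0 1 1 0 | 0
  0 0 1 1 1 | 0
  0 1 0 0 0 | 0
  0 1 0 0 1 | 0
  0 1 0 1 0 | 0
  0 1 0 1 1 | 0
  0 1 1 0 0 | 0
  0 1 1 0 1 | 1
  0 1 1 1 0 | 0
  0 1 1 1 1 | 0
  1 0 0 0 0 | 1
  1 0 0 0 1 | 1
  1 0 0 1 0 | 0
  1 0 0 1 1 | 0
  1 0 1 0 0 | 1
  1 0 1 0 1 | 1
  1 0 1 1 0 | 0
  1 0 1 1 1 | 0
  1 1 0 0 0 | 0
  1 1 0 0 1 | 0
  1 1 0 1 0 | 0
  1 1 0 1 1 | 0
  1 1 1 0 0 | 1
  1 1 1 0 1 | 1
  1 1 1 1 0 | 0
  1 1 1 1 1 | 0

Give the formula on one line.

  ~b = 11111111000000001111111100000000
  (c | ~b) = 11111111000011111111111100001111
  ~d = 11001100110011001100110011001100
  ((c | ~b) & ~d) = 11001100000011001100110000001100
  (e | a) = 01010101010101011111111111111111
  (((c | ~b) & ~d) & (e | a)) = 01000100000001001100110000001100

(((c | ~b) & ~d) & (e | a))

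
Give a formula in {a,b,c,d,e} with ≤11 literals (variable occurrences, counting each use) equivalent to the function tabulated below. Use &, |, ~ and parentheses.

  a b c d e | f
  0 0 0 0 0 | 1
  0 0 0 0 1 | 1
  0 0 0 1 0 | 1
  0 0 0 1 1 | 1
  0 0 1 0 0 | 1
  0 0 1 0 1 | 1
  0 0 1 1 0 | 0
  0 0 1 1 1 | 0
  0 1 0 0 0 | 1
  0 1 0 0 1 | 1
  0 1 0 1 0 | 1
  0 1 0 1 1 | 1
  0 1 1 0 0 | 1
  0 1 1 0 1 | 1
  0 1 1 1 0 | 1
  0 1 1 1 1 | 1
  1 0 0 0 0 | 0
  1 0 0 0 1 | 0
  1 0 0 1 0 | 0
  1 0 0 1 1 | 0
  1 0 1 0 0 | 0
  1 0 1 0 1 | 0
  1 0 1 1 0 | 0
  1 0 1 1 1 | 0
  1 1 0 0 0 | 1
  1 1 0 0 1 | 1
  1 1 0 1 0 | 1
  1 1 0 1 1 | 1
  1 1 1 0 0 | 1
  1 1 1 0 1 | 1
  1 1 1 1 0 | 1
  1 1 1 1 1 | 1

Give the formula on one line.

  ~c = 11110000111100001111000011110000
  ~d = 11001100110011001100110011001100
  (~c | ~d) = 11111100111111001111110011111100
  ((~c | ~d) | a) = 11111100111111001111111111111111
  (e & b) = 00000000010101010000000001010101
  (a & (e & b)) = 00000000000000000000000001010101
  ~a = 11111111111111110000000000000000
  ((a & (e & b)) | ~a) = 11111111111111110000000001010101
  (((~c | ~d) | a) & ((a & (e & b)) | ~a)) = 11111100111111000000000001010101
  ((((~c | ~d) | a) & ((a & (e & b)) | ~a)) | b) = 11111100111111110000000011111111

((((~c | ~d) | a) & ((a & (e & b)) | ~a)) | b)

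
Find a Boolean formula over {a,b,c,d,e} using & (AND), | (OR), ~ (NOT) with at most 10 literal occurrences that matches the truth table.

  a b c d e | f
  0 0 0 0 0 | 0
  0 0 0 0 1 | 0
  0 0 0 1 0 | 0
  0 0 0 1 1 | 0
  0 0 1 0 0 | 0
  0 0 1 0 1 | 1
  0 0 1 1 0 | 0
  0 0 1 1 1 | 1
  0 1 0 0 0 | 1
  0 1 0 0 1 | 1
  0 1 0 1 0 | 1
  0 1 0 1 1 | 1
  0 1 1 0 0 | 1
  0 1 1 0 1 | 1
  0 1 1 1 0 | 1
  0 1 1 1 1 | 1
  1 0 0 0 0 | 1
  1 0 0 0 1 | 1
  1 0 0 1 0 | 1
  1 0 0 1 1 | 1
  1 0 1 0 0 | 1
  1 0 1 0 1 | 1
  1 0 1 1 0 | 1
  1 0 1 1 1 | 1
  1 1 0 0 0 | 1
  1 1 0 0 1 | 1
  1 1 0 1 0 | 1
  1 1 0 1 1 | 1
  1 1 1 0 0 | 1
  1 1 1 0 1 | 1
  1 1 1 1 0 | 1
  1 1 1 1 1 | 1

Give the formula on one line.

  (b & d) = 00000000001100110000000000110011
  (a | (b & d)) = 00000000001100111111111111111111
  (b | (a | (b & d))) = 00000000111111111111111111111111
  (c | b) = 00001111111111110000111111111111
  (c & b) = 00000000000011110000000000001111
  (e | (c & b)) = 01010101010111110101010101011111
  ((c | b) & (e | (c & b))) = 00000101010111110000010101011111
  ((b | (a | (b & d))) | ((c | b) & (e | (c & b)))) = 00000101111111111111111111111111

((b | (a | (b & d))) | ((c | b) & (e | (c & b))))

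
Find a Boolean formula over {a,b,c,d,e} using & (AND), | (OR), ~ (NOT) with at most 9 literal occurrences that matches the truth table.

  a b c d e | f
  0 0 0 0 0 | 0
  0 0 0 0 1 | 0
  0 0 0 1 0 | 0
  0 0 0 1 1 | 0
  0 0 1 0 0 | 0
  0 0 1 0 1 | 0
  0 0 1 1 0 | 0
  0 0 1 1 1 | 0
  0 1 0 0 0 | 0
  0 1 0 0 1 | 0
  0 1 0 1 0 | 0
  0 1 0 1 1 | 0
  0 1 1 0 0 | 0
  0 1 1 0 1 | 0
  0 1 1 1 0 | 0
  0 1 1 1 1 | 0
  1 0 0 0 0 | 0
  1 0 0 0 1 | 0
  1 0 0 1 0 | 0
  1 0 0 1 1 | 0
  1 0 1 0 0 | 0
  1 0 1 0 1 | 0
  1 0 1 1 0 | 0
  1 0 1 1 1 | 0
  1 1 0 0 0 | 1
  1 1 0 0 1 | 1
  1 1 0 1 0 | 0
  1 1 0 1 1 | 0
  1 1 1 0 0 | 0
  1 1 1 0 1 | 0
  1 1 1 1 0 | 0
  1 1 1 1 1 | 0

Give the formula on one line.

  ~c = 11110000111100001111000011110000
  ~d = 11001100110011001100110011001100
  (c | ~d) = 11001111110011111100111111001111
  ~a = 11111111111111110000000000000000
  (~a & e) = 01010101010101010000000000000000
  ((c | ~d) | (~a & e)) = 11011111110111111100111111001111
  (~c & ((c | ~d) | (~a & e))) = 11010000110100001100000011000000
  ((~c & ((c | ~d) | (~a & e))) | ~a) = 11111111111111111100000011000000
  (a & b) = 00000000000000000000000011111111
  (((~c & ((c | ~d) | (~a & e))) | ~a) & (a & b)) = 00000000000000000000000011000000

(((~c & ((c | ~d) | (~a & e))) | ~a) & (a & b))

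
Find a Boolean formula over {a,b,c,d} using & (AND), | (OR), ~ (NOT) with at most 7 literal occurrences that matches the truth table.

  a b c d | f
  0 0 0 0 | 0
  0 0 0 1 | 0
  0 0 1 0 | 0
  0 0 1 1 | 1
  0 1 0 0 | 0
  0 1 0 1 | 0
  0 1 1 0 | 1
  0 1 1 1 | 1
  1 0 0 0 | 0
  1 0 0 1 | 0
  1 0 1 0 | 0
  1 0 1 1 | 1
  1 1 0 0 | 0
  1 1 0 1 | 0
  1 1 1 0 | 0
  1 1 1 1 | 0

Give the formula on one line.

  ~a = 1111111100000000
  (~a & c) = 0011001100000000
  (b | d) = 0101111101011111
  ((~a & c) & (b | d)) = 0001001100000000
  ~b = 1111000011110000
  (~b & c) = 0011000000110000
  ((~b & c) & d) = 0001000000010000
  (((~a & c) & (b | d)) | ((~b & c) & d)) = 0001001100010000

(((~a & c) & (b | d)) | ((~b & c) & d))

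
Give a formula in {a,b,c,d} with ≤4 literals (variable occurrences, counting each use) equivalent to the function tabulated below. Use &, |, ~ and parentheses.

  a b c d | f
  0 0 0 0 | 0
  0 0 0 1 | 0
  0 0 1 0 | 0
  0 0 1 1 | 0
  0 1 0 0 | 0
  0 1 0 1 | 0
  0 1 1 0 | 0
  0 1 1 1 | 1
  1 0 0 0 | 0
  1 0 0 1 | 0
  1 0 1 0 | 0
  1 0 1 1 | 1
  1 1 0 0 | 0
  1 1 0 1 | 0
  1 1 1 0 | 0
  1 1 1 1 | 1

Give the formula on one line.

((d & (a | b)) & c)

  (a | b) = 0000111111111111
  (d & (a | b)) = 0000010101010101
  ((d & (a | b)) & c) = 0000000100010001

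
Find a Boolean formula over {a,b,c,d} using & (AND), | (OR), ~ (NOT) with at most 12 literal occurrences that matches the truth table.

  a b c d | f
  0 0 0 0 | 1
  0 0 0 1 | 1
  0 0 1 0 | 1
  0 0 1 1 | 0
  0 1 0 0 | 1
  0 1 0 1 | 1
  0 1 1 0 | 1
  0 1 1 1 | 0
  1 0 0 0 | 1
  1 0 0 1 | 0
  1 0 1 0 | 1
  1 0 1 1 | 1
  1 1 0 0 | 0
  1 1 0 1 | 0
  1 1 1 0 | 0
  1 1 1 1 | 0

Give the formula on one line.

  ~a = 1111111100000000
  ~b = 1111000011110000
  (~a | ~b) = 1111111111110000
  ~c = 1100110011001100
  (a | ~c) = 1100110011111111
  (c | ~a) = 1111111100110011
  ~d = 1010101010101010
  (~a | ~d) = 1111111110101010
  ((c | ~a) | (~a | ~d)) = 1111111110111011
  ((a | ~c) & ((c | ~a) | (~a | ~d))) = 1100110010111011
  (((a | ~c) & ((c | ~a) | (~a | ~d))) | ~d) = 1110111010111011
  ((~a | ~b) & (((a | ~c) & ((c | ~a) | (~a | ~d))) | ~d)) = 1110111010110000

((~a | ~b) & (((a | ~c) & ((c | ~a) | (~a | ~d))) | ~d))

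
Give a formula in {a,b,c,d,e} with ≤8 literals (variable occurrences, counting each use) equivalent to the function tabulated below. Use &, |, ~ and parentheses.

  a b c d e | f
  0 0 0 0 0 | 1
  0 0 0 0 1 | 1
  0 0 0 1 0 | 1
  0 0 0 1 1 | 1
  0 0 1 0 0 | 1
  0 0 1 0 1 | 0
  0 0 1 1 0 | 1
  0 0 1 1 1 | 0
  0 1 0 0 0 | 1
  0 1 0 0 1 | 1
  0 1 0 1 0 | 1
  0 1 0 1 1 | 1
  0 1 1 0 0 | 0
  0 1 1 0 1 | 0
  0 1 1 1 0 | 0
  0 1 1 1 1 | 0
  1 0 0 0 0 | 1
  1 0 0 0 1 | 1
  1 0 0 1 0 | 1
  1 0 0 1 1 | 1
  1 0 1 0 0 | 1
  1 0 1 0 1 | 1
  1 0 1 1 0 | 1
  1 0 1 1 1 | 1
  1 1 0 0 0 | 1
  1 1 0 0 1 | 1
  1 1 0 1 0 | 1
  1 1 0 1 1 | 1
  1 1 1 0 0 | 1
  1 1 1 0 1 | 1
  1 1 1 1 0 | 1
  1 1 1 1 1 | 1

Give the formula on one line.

(((a & c) | (~e & ~b)) | ~c)

  (a & c) = 00000000000000000000111100001111
  ~e = 10101010101010101010101010101010
  ~b = 11111111000000001111111100000000
  (~e & ~b) = 10101010000000001010101000000000
  ((a & c) | (~e & ~b)) = 10101010000000001010111100001111
  ~c = 11110000111100001111000011110000
  (((a & c) | (~e & ~b)) | ~c) = 11111010111100001111111111111111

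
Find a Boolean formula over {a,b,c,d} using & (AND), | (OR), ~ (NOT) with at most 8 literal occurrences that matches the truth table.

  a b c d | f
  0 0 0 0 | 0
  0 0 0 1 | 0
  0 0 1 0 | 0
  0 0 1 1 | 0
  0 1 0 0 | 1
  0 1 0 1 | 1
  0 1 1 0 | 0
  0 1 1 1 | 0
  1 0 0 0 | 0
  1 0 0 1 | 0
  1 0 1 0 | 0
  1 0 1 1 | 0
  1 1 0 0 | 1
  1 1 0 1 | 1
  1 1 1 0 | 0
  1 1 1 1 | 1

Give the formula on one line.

((~c | ((a & ((~a | b) | (a & ~c))) & d)) & b)

  ~c = 1100110011001100
  ~a = 1111111100000000
  (~a | b) = 1111111100001111
  (a & ~c) = 0000000011001100
  ((~a | b) | (a & ~c)) = 1111111111001111
  (a & ((~a | b) | (a & ~c))) = 0000000011001111
  ((a & ((~a | b) | (a & ~c))) & d) = 0000000001000101
  (~c | ((a & ((~a | b) | (a & ~c))) & d)) = 1100110011001101
  ((~c | ((a & ((~a | b) | (a & ~c))) & d)) & b) = 0000110000001101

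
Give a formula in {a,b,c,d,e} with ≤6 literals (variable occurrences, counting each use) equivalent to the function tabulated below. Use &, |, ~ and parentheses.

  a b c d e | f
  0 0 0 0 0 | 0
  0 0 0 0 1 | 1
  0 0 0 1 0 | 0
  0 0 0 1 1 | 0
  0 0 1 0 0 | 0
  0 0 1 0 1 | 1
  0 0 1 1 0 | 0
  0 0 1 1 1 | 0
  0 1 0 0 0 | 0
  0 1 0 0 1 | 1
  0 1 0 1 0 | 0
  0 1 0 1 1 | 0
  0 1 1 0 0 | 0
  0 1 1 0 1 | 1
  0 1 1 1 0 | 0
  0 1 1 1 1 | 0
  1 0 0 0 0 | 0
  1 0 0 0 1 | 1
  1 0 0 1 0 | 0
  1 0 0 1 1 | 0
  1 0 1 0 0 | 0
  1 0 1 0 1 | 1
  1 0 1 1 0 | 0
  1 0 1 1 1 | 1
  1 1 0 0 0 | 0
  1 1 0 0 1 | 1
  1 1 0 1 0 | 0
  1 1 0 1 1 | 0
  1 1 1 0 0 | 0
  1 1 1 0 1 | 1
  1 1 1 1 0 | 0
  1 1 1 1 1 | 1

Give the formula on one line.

(e & ((c | ~d) & (a | ~d)))

  ~d = 11001100110011001100110011001100
  (c | ~d) = 11001111110011111100111111001111
  (a | ~d) = 11001100110011001111111111111111
  ((c | ~d) & (a | ~d)) = 11001100110011001100111111001111
  (e & ((c | ~d) & (a | ~d))) = 01000100010001000100010101000101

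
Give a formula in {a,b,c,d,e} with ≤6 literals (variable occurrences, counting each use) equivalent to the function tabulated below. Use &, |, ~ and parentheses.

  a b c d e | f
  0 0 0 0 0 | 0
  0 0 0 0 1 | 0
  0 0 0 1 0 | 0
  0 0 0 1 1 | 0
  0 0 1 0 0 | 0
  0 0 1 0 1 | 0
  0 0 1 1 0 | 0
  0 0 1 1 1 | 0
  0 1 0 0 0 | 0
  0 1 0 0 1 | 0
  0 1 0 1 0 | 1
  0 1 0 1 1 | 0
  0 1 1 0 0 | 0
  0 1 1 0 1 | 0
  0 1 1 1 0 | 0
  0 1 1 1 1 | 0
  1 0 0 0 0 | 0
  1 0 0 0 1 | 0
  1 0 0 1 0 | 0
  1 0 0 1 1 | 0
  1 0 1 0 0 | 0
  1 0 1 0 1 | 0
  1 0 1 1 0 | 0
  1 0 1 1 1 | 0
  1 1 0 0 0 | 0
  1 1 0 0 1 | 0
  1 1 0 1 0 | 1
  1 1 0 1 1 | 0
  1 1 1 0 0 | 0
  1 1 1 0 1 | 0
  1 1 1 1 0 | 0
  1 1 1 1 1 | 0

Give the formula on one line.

  (d & b) = 00000000001100110000000000110011
  ~e = 10101010101010101010101010101010
  ~c = 11110000111100001111000011110000
  ~b = 11111111000000001111111100000000
  (~c | ~b) = 11111111111100001111111111110000
  ((~c | ~b) & b) = 00000000111100000000000011110000
  (~e & ((~c | ~b) & b)) = 00000000101000000000000010100000
  ((d & b) & (~e & ((~c | ~b) & b))) = 00000000001000000000000000100000

((d & b) & (~e & ((~c | ~b) & b)))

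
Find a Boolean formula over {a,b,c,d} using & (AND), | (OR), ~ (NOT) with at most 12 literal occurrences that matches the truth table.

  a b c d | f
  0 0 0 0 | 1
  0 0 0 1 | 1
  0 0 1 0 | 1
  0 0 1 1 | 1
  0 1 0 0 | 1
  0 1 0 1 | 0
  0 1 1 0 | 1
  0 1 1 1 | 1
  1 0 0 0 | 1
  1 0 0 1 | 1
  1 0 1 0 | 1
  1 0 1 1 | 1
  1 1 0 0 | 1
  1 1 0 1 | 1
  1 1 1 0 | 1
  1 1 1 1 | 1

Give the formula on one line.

  ~b = 1111000011110000
  (c | ~b) = 1111001111110011
  ~a = 1111111100000000
  (~a | ~b) = 1111111111110000
  (c | (~a | ~b)) = 1111111111110011
  (b & (c | (~a | ~b))) = 0000111100000011
  ~d = 1010101010101010
  (a | ~d) = 1010101011111111
  ((b & (c | (~a | ~b))) & (a | ~d)) = 0000101000000011
  ((c | ~b) | ((b & (c | (~a | ~b))) & (a | ~d))) = 1111101111110011
  (a | ((c | ~b) | ((b & (c | (~a | ~b))) & (a | ~d)))) = 1111101111111111

(a | ((c | ~b) | ((b & (c | (~a | ~b))) & (a | ~d))))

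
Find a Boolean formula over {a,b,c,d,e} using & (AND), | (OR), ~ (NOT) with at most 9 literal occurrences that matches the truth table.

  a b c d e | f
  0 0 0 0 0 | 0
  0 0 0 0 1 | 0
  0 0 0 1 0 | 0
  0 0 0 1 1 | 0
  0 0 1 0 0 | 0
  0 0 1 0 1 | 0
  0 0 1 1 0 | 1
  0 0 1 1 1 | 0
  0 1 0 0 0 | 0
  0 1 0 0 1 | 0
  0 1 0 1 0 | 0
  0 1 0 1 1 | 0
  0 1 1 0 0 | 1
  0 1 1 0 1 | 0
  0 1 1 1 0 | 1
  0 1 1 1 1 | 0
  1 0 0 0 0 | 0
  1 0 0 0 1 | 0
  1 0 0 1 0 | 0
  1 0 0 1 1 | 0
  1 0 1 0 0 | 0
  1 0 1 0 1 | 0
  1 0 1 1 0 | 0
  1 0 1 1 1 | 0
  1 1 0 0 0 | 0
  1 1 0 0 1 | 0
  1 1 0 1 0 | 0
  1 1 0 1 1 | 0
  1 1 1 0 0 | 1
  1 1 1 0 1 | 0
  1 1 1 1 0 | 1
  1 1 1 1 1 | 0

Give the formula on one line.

((c & ~e) & ((d | b) & ((~d | ~a) | b)))

  ~e = 10101010101010101010101010101010
  (c & ~e) = 00001010000010100000101000001010
  (d | b) = 00110011111111110011001111111111
  ~d = 11001100110011001100110011001100
  ~a = 11111111111111110000000000000000
  (~d | ~a) = 11111111111111111100110011001100
  ((~d | ~a) | b) = 11111111111111111100110011111111
  ((d | b) & ((~d | ~a) | b)) = 00110011111111110000000011111111
  ((c & ~e) & ((d | b) & ((~d | ~a) | b))) = 00000010000010100000000000001010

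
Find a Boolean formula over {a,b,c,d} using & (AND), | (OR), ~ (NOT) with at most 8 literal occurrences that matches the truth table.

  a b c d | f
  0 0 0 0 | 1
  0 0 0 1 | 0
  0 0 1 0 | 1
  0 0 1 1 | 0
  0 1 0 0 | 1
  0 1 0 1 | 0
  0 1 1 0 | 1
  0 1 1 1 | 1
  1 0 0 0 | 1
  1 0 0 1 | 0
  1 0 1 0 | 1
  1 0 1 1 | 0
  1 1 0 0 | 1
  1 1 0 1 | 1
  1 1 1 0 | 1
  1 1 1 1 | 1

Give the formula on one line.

((a & (~d | b)) | ((b & c) | ~d))

  ~d = 1010101010101010
  (~d | b) = 1010111110101111
  (a & (~d | b)) = 0000000010101111
  (b & c) = 0000001100000011
  ((b & c) | ~d) = 1010101110101011
  ((a & (~d | b)) | ((b & c) | ~d)) = 1010101110101111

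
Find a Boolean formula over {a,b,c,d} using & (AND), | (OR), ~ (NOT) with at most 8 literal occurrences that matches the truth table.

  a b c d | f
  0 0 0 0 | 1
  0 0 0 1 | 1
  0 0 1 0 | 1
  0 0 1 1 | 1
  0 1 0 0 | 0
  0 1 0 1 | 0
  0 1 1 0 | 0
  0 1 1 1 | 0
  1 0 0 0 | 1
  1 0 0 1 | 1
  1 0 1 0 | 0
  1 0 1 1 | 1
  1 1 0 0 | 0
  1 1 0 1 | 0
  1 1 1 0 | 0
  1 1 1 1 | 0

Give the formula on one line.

(~b & (((b & a) | ~b) & ((~c | ~a) | d)))

  ~b = 1111000011110000
  (b & a) = 0000000000001111
  ((b & a) | ~b) = 1111000011111111
  ~c = 1100110011001100
  ~a = 1111111100000000
  (~c | ~a) = 1111111111001100
  ((~c | ~a) | d) = 1111111111011101
  (((b & a) | ~b) & ((~c | ~a) | d)) = 1111000011011101
  (~b & (((b & a) | ~b) & ((~c | ~a) | d))) = 1111000011010000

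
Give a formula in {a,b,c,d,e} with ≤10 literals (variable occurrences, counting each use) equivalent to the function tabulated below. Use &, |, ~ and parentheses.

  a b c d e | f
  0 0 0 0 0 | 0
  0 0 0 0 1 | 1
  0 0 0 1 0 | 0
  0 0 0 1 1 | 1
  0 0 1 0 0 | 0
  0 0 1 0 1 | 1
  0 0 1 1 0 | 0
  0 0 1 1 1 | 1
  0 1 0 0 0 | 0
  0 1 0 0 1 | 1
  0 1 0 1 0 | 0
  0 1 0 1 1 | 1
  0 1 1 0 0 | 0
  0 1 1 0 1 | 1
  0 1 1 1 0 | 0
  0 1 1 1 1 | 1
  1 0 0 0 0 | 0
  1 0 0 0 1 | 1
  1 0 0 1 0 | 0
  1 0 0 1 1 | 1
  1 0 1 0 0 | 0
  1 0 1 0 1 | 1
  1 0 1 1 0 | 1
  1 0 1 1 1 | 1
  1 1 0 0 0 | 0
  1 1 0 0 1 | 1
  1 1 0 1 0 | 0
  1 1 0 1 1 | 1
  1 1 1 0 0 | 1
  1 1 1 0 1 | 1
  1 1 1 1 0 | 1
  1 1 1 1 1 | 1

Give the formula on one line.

(e | ((e & ((~e & c) | d)) | ((d | b) & (a & c))))

  ~e = 10101010101010101010101010101010
  (~e & c) = 00001010000010100000101000001010
  ((~e & c) | d) = 00111011001110110011101100111011
  (e & ((~e & c) | d)) = 00010001000100010001000100010001
  (d | b) = 00110011111111110011001111111111
  (a & c) = 00000000000000000000111100001111
  ((d | b) & (a & c)) = 00000000000000000000001100001111
  ((e & ((~e & c) | d)) | ((d | b) & (a & c))) = 00010001000100010001001100011111
  (e | ((e & ((~e & c) | d)) | ((d | b) & (a & c)))) = 01010101010101010101011101011111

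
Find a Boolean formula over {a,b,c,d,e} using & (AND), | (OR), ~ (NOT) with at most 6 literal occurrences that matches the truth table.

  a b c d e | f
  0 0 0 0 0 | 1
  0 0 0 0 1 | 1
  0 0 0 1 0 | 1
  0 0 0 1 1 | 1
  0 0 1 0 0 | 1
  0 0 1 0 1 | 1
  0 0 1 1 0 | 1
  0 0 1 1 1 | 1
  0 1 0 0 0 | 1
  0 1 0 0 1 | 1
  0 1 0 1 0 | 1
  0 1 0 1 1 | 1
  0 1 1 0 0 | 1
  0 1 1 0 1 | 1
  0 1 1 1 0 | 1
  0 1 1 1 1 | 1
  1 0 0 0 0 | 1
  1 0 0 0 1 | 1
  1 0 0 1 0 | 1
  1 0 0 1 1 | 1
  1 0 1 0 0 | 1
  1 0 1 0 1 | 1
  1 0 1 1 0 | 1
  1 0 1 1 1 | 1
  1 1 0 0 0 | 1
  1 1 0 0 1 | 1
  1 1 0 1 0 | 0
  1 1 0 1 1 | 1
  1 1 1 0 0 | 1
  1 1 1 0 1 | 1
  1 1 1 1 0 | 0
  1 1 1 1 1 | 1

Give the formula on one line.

  ~d = 11001100110011001100110011001100
  ~a = 11111111111111110000000000000000
  (d | c) = 00111111001111110011111100111111
  (~a & (d | c)) = 00111111001111110000000000000000
  (e | (~a & (d | c))) = 01111111011111110101010101010101
  ~b = 11111111000000001111111100000000
  ((e | (~a & (d | c))) | ~b) = 11111111011111111111111101010101
  (~d | ((e | (~a & (d | c))) | ~b)) = 11111111111111111111111111011101

(~d | ((e | (~a & (d | c))) | ~b))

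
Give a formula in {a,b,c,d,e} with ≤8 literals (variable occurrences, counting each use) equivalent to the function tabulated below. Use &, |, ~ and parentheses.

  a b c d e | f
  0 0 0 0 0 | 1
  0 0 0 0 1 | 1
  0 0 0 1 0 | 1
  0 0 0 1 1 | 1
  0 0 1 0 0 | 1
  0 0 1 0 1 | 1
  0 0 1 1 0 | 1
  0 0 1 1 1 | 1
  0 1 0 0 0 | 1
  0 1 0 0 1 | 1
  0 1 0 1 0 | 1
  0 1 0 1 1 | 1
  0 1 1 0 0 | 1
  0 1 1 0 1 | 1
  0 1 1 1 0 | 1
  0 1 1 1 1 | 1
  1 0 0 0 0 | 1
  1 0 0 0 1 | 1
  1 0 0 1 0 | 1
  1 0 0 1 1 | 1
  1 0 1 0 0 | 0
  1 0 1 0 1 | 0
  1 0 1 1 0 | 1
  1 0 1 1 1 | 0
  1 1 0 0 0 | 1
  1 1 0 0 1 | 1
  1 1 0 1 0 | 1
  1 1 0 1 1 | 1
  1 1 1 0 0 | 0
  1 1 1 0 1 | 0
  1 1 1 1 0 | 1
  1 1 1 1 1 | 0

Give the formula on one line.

(~c | (~a | ((~e & (d | b)) & d)))

  ~c = 11110000111100001111000011110000
  ~a = 11111111111111110000000000000000
  ~e = 10101010101010101010101010101010
  (d | b) = 00110011111111110011001111111111
  (~e & (d | b)) = 00100010101010100010001010101010
  ((~e & (d | b)) & d) = 00100010001000100010001000100010
  (~a | ((~e & (d | b)) & d)) = 11111111111111110010001000100010
  (~c | (~a | ((~e & (d | b)) & d))) = 11111111111111111111001011110010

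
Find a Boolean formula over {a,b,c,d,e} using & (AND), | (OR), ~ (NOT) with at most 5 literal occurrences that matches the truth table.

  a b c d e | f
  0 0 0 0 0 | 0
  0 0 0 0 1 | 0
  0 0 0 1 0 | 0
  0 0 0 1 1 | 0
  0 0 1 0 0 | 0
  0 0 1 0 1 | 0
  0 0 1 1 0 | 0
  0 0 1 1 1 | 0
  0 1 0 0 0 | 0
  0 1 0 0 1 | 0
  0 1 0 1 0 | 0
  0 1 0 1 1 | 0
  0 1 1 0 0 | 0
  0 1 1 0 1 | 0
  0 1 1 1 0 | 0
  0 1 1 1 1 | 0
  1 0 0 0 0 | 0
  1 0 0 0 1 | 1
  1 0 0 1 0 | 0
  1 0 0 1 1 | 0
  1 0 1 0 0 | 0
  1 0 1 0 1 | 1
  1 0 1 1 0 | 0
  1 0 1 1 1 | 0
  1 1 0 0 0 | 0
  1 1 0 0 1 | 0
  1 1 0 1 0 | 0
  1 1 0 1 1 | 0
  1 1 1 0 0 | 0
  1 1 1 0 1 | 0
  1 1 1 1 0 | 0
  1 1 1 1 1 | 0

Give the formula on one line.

  ~b = 11111111000000001111111100000000
  (a & ~b) = 00000000000000001111111100000000
  ~d = 11001100110011001100110011001100
  (~b & ~d) = 11001100000000001100110000000000
  (e & (~b & ~d)) = 01000100000000000100010000000000
  ((a & ~b) & (e & (~b & ~d))) = 00000000000000000100010000000000

((a & ~b) & (e & (~b & ~d)))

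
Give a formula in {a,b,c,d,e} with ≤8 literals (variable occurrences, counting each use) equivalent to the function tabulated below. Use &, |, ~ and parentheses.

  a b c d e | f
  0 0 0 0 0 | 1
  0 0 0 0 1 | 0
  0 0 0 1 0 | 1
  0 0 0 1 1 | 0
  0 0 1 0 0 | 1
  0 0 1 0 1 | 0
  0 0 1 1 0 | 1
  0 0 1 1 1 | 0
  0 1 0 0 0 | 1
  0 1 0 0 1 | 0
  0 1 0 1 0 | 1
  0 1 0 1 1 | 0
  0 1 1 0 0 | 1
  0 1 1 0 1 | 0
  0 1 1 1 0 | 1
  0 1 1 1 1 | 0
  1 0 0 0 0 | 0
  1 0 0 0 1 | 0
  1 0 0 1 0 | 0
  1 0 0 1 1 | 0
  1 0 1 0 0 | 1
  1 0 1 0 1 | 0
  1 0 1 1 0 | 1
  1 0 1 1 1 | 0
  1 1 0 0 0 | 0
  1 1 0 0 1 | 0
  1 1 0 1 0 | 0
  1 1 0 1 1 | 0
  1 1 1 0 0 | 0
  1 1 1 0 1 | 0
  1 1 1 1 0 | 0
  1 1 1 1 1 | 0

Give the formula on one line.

(((c & (~b & (d | ~e))) | ~a) & ~e)

  ~b = 11111111000000001111111100000000
  ~e = 10101010101010101010101010101010
  (d | ~e) = 10111011101110111011101110111011
  (~b & (d | ~e)) = 10111011000000001011101100000000
  (c & (~b & (d | ~e))) = 00001011000000000000101100000000
  ~a = 11111111111111110000000000000000
  ((c & (~b & (d | ~e))) | ~a) = 11111111111111110000101100000000
  (((c & (~b & (d | ~e))) | ~a) & ~e) = 10101010101010100000101000000000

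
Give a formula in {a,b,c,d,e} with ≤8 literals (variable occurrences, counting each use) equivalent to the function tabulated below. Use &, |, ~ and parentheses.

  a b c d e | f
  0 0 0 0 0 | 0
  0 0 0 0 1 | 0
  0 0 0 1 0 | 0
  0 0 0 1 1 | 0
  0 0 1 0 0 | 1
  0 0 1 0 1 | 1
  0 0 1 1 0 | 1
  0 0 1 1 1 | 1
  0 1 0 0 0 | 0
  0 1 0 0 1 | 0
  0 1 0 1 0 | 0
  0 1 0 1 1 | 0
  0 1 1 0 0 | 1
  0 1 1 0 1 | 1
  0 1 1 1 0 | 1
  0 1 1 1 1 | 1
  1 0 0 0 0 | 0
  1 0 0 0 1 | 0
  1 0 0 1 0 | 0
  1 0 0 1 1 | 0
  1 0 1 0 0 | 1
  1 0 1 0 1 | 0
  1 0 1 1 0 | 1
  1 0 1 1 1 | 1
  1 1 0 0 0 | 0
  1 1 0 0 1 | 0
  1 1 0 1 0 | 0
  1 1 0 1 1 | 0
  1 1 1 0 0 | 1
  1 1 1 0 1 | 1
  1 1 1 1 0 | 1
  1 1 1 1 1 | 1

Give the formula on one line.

(c & (((~a | (e & d)) & c) | ((c & ~e) | b)))

  ~a = 11111111111111110000000000000000
  (e & d) = 00010001000100010001000100010001
  (~a | (e & d)) = 11111111111111110001000100010001
  ((~a | (e & d)) & c) = 00001111000011110000000100000001
  ~e = 10101010101010101010101010101010
  (c & ~e) = 00001010000010100000101000001010
  ((c & ~e) | b) = 00001010111111110000101011111111
  (((~a | (e & d)) & c) | ((c & ~e) | b)) = 00001111111111110000101111111111
  (c & (((~a | (e & d)) & c) | ((c & ~e) | b))) = 00001111000011110000101100001111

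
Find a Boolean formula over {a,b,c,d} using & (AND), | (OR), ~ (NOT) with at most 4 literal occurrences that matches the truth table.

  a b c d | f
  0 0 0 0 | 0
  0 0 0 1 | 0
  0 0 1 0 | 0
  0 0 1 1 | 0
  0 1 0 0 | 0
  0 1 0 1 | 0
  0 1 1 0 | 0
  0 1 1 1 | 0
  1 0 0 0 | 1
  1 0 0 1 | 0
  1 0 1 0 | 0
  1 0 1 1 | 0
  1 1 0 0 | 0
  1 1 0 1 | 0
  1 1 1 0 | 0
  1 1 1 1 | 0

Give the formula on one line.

((a & ~d) & (~c & ~b))

  ~d = 1010101010101010
  (a & ~d) = 0000000010101010
  ~c = 1100110011001100
  ~b = 1111000011110000
  (~c & ~b) = 1100000011000000
  ((a & ~d) & (~c & ~b)) = 0000000010000000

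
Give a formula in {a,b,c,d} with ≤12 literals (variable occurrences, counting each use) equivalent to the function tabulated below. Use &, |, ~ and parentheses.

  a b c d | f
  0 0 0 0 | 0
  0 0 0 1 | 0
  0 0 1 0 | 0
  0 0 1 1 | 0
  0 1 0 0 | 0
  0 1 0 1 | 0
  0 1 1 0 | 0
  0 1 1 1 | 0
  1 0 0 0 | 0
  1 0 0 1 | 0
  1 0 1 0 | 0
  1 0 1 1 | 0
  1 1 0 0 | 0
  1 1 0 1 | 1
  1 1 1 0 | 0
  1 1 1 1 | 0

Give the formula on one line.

  (d & c) = 0001000100010001
  ~a = 1111111100000000
  (~a & c) = 0011001100000000
  (a | (~a & c)) = 0011001111111111
  ~c = 1100110011001100
  ((a | (~a & c)) & ~c) = 0000000011001100
  ((d & c) | ((a | (~a & c)) & ~c)) = 0001000111011101
  (b & d) = 0000010100000101
  (~c & (b & d)) = 0000010000000100
  (((d & c) | ((a | (~a & c)) & ~c)) & (~c & (b & d))) = 0000000000000100

(((d & c) | ((a | (~a & c)) & ~c)) & (~c & (b & d)))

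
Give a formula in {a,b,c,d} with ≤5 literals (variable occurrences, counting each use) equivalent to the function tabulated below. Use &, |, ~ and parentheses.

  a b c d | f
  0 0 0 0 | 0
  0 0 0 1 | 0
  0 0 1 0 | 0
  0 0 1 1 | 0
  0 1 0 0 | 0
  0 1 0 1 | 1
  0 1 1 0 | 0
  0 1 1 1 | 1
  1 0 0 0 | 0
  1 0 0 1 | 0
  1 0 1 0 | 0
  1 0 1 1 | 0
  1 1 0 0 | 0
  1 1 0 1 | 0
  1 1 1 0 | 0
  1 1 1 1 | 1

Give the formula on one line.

((b & (~b | (~a | c))) & d)

  ~b = 1111000011110000
  ~a = 1111111100000000
  (~a | c) = 1111111100110011
  (~b | (~a | c)) = 1111111111110011
  (b & (~b | (~a | c))) = 0000111100000011
  ((b & (~b | (~a | c))) & d) = 0000010100000001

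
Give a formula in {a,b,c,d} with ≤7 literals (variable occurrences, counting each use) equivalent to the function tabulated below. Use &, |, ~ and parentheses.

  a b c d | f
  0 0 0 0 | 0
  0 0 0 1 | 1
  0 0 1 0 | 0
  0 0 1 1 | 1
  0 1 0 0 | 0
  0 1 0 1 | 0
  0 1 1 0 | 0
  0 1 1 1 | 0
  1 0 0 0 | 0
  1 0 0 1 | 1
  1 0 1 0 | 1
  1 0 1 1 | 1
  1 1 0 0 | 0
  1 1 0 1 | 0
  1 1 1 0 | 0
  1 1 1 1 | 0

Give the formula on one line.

((d | (a & c)) & ~b)

  (a & c) = 0000000000110011
  (d | (a & c)) = 0101010101110111
  ~b = 1111000011110000
  ((d | (a & c)) & ~b) = 0101000001110000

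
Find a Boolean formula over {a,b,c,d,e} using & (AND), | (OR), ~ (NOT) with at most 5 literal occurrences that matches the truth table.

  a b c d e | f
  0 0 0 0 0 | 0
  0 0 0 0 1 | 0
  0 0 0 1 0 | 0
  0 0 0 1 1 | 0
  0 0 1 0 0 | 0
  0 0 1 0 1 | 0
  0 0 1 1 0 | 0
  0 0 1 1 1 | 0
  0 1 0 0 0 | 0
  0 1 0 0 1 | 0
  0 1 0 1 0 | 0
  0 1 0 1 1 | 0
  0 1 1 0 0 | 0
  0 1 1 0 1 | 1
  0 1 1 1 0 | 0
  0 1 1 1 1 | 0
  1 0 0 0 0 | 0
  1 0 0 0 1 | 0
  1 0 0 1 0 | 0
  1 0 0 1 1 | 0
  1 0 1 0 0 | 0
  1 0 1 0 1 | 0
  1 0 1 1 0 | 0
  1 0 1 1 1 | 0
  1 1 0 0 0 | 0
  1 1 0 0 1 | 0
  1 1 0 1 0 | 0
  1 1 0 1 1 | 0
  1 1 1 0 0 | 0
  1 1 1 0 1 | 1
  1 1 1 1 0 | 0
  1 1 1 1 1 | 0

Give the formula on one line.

  ~d = 11001100110011001100110011001100
  (b & ~d) = 00000000110011000000000011001100
  (e & c) = 00000101000001010000010100000101
  ((e & c) & b) = 00000000000001010000000000000101
  ((b & ~d) & ((e & c) & b)) = 00000000000001000000000000000100

((b & ~d) & ((e & c) & b))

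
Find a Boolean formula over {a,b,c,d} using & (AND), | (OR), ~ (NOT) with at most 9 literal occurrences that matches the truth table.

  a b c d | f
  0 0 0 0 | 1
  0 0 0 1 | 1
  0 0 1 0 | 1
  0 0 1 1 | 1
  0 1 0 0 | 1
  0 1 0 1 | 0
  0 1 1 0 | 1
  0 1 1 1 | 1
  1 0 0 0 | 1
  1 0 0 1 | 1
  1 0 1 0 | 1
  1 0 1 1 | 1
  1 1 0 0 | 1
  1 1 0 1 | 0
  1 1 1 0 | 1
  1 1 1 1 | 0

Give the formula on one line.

  (b | a) = 0000111111111111
  (d | (b | a)) = 0101111111111111
  ~b = 1111000011110000
  ~a = 1111111100000000
  (~a & d) = 0101010100000000
  (c & (~a & d)) = 0001000100000000
  (~b | (c & (~a & d))) = 1111000111110000
  ((d | (b | a)) & (~b | (c & (~a & d)))) = 0101000111110000
  ~d = 1010101010101010
  (((d | (b | a)) & (~b | (c & (~a & d)))) | ~d) = 1111101111111010

(((d | (b | a)) & (~b | (c & (~a & d)))) | ~d)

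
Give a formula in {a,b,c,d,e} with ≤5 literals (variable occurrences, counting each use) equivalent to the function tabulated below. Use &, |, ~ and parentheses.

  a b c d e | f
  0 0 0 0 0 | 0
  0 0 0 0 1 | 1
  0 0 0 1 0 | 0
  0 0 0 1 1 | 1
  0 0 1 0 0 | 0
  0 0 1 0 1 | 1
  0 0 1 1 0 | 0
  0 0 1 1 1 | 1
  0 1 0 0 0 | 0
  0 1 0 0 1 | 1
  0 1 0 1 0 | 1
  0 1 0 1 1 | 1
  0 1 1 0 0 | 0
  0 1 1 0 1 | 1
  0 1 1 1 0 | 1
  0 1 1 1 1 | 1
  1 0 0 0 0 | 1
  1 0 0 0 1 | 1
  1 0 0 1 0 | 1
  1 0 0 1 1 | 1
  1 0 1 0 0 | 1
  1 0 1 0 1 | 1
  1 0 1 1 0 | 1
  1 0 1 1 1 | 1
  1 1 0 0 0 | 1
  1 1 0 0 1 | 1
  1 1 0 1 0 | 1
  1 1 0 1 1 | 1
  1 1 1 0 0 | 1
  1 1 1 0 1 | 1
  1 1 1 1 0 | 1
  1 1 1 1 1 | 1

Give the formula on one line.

  (e | a) = 01010101010101011111111111111111
  (d & b) = 00000000001100110000000000110011
  ((e | a) | (d & b)) = 01010101011101111111111111111111

((e | a) | (d & b))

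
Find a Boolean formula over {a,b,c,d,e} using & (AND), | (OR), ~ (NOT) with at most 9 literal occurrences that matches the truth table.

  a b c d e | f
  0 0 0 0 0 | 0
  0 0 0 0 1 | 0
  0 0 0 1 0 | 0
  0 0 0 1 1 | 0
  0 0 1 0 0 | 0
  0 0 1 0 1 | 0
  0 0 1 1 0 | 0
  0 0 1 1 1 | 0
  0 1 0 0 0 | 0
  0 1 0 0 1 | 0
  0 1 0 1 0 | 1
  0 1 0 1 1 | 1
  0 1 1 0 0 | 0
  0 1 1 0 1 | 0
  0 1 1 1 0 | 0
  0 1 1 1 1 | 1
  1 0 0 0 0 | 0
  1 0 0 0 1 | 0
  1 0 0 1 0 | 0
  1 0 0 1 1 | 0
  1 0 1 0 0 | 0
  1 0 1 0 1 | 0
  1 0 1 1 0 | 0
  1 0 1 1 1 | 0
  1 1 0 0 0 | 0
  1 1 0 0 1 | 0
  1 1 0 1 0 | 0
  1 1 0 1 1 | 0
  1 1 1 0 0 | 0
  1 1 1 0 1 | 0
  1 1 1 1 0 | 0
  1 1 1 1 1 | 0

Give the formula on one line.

  ~c = 11110000111100001111000011110000
  (~c | e) = 11110101111101011111010111110101
  (d & (~c | e)) = 00110001001100010011000100110001
  (d & b) = 00000000001100110000000000110011
  ~a = 11111111111111110000000000000000
  ((d & b) & ~a) = 00000000001100110000000000000000
  ((d & (~c | e)) & ((d & b) & ~a)) = 00000000001100010000000000000000

((d & (~c | e)) & ((d & b) & ~a))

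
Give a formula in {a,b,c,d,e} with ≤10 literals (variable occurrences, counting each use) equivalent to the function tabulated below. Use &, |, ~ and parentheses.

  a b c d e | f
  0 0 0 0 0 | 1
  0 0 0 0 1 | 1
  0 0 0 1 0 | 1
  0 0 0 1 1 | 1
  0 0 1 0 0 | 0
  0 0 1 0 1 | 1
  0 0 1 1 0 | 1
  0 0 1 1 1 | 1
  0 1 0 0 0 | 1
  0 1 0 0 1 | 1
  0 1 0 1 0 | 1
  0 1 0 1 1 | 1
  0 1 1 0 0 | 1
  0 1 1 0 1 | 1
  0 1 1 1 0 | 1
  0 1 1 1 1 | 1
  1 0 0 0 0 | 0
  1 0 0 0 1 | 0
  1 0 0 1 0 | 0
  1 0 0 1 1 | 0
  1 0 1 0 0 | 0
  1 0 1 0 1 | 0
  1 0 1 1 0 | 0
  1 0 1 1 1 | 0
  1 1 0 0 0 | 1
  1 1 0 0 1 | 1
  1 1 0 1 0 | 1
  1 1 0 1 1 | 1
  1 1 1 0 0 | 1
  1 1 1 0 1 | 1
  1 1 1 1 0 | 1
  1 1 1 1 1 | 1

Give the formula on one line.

  (d | b) = 00110011111111110011001111111111
  (c & (d | b)) = 00000011000011110000001100001111
  ~c = 11110000111100001111000011110000
  (~c | d) = 11110011111100111111001111110011
  ((c & (d | b)) | (~c | d)) = 11110011111111111111001111111111
  (a | e) = 01010101010101011111111111111111
  (((c & (d | b)) | (~c | d)) | (a | e)) = 11110111111111111111111111111111
  ~a = 11111111111111110000000000000000
  (b | ~a) = 11111111111111110000000011111111
  ((((c & (d | b)) | (~c | d)) | (a | e)) & (b | ~a)) = 11110111111111110000000011111111

((((c & (d | b)) | (~c | d)) | (a | e)) & (b | ~a))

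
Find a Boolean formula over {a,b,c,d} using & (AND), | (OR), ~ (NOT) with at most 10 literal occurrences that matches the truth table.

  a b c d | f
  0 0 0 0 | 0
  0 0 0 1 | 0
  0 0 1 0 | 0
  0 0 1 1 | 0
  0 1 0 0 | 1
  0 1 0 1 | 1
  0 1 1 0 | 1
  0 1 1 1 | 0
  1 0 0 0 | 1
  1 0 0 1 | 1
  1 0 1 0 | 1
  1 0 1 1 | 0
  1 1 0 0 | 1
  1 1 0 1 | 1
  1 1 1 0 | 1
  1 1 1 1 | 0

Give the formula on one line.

  (a | b) = 0000111111111111
  ~c = 1100110011001100
  ~b = 1111000011110000
  (~b & a) = 0000000011110000
  (d | (~b & a)) = 0101010111110101
  (~c & (d | (~b & a))) = 0100010011000100
  ~d = 1010101010101010
  ((~c & (d | (~b & a))) | ~d) = 1110111011101110
  ((a | b) & ((~c & (d | (~b & a))) | ~d)) = 0000111011101110

((a | b) & ((~c & (d | (~b & a))) | ~d))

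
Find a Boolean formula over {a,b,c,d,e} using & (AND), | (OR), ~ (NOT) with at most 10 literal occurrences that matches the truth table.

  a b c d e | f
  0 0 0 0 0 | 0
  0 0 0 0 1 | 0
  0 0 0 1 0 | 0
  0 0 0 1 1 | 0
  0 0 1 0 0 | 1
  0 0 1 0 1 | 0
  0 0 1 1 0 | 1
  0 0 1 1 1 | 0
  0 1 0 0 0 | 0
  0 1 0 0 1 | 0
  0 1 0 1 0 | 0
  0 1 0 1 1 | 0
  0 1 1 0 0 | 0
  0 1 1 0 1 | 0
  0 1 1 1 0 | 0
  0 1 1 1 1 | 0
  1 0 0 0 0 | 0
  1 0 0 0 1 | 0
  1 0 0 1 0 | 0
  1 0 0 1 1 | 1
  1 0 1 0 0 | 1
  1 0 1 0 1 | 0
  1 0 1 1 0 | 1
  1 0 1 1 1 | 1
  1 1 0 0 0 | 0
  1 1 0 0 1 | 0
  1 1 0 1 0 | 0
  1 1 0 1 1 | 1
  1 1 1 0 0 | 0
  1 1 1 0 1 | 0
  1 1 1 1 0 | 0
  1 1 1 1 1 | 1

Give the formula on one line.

  ~b = 11111111000000001111111100000000
  (~b | e) = 11111111010101011111111101010101
  ~e = 10101010101010101010101010101010
  (d & a) = 00000000000000000011001100110011
  (~e | (d & a)) = 10101010101010101011101110111011
  (e | c) = 01011111010111110101111101011111
  ((~e | (d & a)) & (e | c)) = 00001010000010100001101100011011
  ((~b | e) & ((~e | (d & a)) & (e | c))) = 00001010000000000001101100010001

((~b | e) & ((~e | (d & a)) & (e | c)))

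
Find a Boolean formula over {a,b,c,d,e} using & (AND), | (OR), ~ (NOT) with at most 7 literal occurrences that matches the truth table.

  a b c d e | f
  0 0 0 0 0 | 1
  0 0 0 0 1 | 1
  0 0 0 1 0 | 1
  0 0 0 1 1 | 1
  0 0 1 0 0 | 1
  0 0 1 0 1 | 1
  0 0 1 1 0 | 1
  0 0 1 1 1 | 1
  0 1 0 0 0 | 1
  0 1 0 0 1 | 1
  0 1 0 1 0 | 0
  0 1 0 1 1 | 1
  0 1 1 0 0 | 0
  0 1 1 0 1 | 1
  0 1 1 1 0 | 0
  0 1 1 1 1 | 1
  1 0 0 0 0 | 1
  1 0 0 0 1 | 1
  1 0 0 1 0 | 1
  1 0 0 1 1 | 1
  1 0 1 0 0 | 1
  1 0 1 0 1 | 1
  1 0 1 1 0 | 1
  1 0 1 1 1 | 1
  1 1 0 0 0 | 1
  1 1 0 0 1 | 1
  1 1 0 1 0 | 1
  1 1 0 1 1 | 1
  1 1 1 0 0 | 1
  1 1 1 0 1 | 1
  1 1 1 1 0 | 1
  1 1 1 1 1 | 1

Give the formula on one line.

((((b & ~d) & ~c) | (~b | e)) | a)

  ~d = 11001100110011001100110011001100
  (b & ~d) = 00000000110011000000000011001100
  ~c = 11110000111100001111000011110000
  ((b & ~d) & ~c) = 00000000110000000000000011000000
  ~b = 11111111000000001111111100000000
  (~b | e) = 11111111010101011111111101010101
  (((b & ~d) & ~c) | (~b | e)) = 11111111110101011111111111010101
  ((((b & ~d) & ~c) | (~b | e)) | a) = 11111111110101011111111111111111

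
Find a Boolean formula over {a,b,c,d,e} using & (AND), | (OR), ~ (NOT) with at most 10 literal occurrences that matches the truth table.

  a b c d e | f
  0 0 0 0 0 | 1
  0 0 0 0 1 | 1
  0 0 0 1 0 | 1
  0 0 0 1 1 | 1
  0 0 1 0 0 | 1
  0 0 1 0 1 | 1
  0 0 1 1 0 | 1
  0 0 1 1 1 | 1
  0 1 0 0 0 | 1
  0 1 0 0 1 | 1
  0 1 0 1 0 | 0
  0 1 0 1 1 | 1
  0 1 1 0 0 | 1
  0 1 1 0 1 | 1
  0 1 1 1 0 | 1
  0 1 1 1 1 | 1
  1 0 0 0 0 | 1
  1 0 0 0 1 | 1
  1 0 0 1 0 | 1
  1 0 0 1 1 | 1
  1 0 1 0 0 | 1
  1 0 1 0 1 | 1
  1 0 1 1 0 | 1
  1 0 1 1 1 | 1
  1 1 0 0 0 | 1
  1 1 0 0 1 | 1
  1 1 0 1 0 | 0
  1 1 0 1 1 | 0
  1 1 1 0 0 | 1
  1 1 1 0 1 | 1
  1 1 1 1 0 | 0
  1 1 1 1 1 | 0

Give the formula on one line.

  ~a = 11111111111111110000000000000000
  ~e = 10101010101010101010101010101010
  (~e & c) = 00001010000010100000101000001010
  (~a | (~e & c)) = 11111111111111110000101000001010
  (c | e) = 01011111010111110101111101011111
  ((~a | (~e & c)) & (c | e)) = 01011111010111110000101000001010
  (((~a | (~e & c)) & (c | e)) & ~a) = 01011111010111110000000000000000
  ~d = 11001100110011001100110011001100
  (~d & b) = 00000000110011000000000011001100
  ~b = 11111111000000001111111100000000
  ((~d & b) | ~b) = 11111111110011001111111111001100
  ((((~a | (~e & c)) & (c | e)) & ~a) | ((~d & b) | ~b)) = 11111111110111111111111111001100

((((~a | (~e & c)) & (c | e)) & ~a) | ((~d & b) | ~b))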